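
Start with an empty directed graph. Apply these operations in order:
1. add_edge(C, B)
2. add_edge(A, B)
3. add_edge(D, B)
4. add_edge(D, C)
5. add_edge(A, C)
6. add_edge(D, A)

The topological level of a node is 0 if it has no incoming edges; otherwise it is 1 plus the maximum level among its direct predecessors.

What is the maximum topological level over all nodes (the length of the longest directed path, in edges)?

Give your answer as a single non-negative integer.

Op 1: add_edge(C, B). Edges now: 1
Op 2: add_edge(A, B). Edges now: 2
Op 3: add_edge(D, B). Edges now: 3
Op 4: add_edge(D, C). Edges now: 4
Op 5: add_edge(A, C). Edges now: 5
Op 6: add_edge(D, A). Edges now: 6
Compute levels (Kahn BFS):
  sources (in-degree 0): D
  process D: level=0
    D->A: in-degree(A)=0, level(A)=1, enqueue
    D->B: in-degree(B)=2, level(B)>=1
    D->C: in-degree(C)=1, level(C)>=1
  process A: level=1
    A->B: in-degree(B)=1, level(B)>=2
    A->C: in-degree(C)=0, level(C)=2, enqueue
  process C: level=2
    C->B: in-degree(B)=0, level(B)=3, enqueue
  process B: level=3
All levels: A:1, B:3, C:2, D:0
max level = 3

Answer: 3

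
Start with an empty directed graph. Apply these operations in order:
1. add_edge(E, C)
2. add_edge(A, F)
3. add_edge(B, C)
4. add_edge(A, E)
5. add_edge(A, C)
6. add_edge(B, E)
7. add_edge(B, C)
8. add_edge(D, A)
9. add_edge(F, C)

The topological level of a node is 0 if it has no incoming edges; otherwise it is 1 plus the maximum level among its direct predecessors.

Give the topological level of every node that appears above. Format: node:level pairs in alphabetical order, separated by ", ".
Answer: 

Op 1: add_edge(E, C). Edges now: 1
Op 2: add_edge(A, F). Edges now: 2
Op 3: add_edge(B, C). Edges now: 3
Op 4: add_edge(A, E). Edges now: 4
Op 5: add_edge(A, C). Edges now: 5
Op 6: add_edge(B, E). Edges now: 6
Op 7: add_edge(B, C) (duplicate, no change). Edges now: 6
Op 8: add_edge(D, A). Edges now: 7
Op 9: add_edge(F, C). Edges now: 8
Compute levels (Kahn BFS):
  sources (in-degree 0): B, D
  process B: level=0
    B->C: in-degree(C)=3, level(C)>=1
    B->E: in-degree(E)=1, level(E)>=1
  process D: level=0
    D->A: in-degree(A)=0, level(A)=1, enqueue
  process A: level=1
    A->C: in-degree(C)=2, level(C)>=2
    A->E: in-degree(E)=0, level(E)=2, enqueue
    A->F: in-degree(F)=0, level(F)=2, enqueue
  process E: level=2
    E->C: in-degree(C)=1, level(C)>=3
  process F: level=2
    F->C: in-degree(C)=0, level(C)=3, enqueue
  process C: level=3
All levels: A:1, B:0, C:3, D:0, E:2, F:2

Answer: A:1, B:0, C:3, D:0, E:2, F:2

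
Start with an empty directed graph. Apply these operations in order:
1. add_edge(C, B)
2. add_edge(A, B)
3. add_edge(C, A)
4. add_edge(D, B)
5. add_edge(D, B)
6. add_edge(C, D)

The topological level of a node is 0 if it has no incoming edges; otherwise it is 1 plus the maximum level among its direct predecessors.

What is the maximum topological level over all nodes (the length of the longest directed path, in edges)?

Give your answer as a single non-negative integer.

Answer: 2

Derivation:
Op 1: add_edge(C, B). Edges now: 1
Op 2: add_edge(A, B). Edges now: 2
Op 3: add_edge(C, A). Edges now: 3
Op 4: add_edge(D, B). Edges now: 4
Op 5: add_edge(D, B) (duplicate, no change). Edges now: 4
Op 6: add_edge(C, D). Edges now: 5
Compute levels (Kahn BFS):
  sources (in-degree 0): C
  process C: level=0
    C->A: in-degree(A)=0, level(A)=1, enqueue
    C->B: in-degree(B)=2, level(B)>=1
    C->D: in-degree(D)=0, level(D)=1, enqueue
  process A: level=1
    A->B: in-degree(B)=1, level(B)>=2
  process D: level=1
    D->B: in-degree(B)=0, level(B)=2, enqueue
  process B: level=2
All levels: A:1, B:2, C:0, D:1
max level = 2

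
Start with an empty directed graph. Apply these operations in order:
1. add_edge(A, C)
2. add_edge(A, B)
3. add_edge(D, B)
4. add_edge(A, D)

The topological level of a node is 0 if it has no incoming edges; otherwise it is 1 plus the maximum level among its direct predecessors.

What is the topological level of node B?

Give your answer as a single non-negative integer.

Op 1: add_edge(A, C). Edges now: 1
Op 2: add_edge(A, B). Edges now: 2
Op 3: add_edge(D, B). Edges now: 3
Op 4: add_edge(A, D). Edges now: 4
Compute levels (Kahn BFS):
  sources (in-degree 0): A
  process A: level=0
    A->B: in-degree(B)=1, level(B)>=1
    A->C: in-degree(C)=0, level(C)=1, enqueue
    A->D: in-degree(D)=0, level(D)=1, enqueue
  process C: level=1
  process D: level=1
    D->B: in-degree(B)=0, level(B)=2, enqueue
  process B: level=2
All levels: A:0, B:2, C:1, D:1
level(B) = 2

Answer: 2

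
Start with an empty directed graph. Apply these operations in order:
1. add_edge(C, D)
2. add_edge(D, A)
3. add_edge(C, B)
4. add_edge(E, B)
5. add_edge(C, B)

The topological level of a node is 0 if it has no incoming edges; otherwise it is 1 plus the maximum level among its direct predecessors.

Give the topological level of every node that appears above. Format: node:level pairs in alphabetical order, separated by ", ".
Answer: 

Answer: A:2, B:1, C:0, D:1, E:0

Derivation:
Op 1: add_edge(C, D). Edges now: 1
Op 2: add_edge(D, A). Edges now: 2
Op 3: add_edge(C, B). Edges now: 3
Op 4: add_edge(E, B). Edges now: 4
Op 5: add_edge(C, B) (duplicate, no change). Edges now: 4
Compute levels (Kahn BFS):
  sources (in-degree 0): C, E
  process C: level=0
    C->B: in-degree(B)=1, level(B)>=1
    C->D: in-degree(D)=0, level(D)=1, enqueue
  process E: level=0
    E->B: in-degree(B)=0, level(B)=1, enqueue
  process D: level=1
    D->A: in-degree(A)=0, level(A)=2, enqueue
  process B: level=1
  process A: level=2
All levels: A:2, B:1, C:0, D:1, E:0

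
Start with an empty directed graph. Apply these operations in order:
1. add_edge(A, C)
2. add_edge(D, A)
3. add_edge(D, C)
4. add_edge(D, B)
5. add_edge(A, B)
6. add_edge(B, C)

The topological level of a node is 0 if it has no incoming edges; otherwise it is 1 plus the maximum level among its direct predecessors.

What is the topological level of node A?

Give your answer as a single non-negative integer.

Answer: 1

Derivation:
Op 1: add_edge(A, C). Edges now: 1
Op 2: add_edge(D, A). Edges now: 2
Op 3: add_edge(D, C). Edges now: 3
Op 4: add_edge(D, B). Edges now: 4
Op 5: add_edge(A, B). Edges now: 5
Op 6: add_edge(B, C). Edges now: 6
Compute levels (Kahn BFS):
  sources (in-degree 0): D
  process D: level=0
    D->A: in-degree(A)=0, level(A)=1, enqueue
    D->B: in-degree(B)=1, level(B)>=1
    D->C: in-degree(C)=2, level(C)>=1
  process A: level=1
    A->B: in-degree(B)=0, level(B)=2, enqueue
    A->C: in-degree(C)=1, level(C)>=2
  process B: level=2
    B->C: in-degree(C)=0, level(C)=3, enqueue
  process C: level=3
All levels: A:1, B:2, C:3, D:0
level(A) = 1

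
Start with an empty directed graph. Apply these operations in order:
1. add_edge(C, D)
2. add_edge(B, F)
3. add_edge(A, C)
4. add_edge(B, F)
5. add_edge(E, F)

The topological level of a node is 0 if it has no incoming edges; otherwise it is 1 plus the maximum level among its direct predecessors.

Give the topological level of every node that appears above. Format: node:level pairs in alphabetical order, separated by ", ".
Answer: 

Answer: A:0, B:0, C:1, D:2, E:0, F:1

Derivation:
Op 1: add_edge(C, D). Edges now: 1
Op 2: add_edge(B, F). Edges now: 2
Op 3: add_edge(A, C). Edges now: 3
Op 4: add_edge(B, F) (duplicate, no change). Edges now: 3
Op 5: add_edge(E, F). Edges now: 4
Compute levels (Kahn BFS):
  sources (in-degree 0): A, B, E
  process A: level=0
    A->C: in-degree(C)=0, level(C)=1, enqueue
  process B: level=0
    B->F: in-degree(F)=1, level(F)>=1
  process E: level=0
    E->F: in-degree(F)=0, level(F)=1, enqueue
  process C: level=1
    C->D: in-degree(D)=0, level(D)=2, enqueue
  process F: level=1
  process D: level=2
All levels: A:0, B:0, C:1, D:2, E:0, F:1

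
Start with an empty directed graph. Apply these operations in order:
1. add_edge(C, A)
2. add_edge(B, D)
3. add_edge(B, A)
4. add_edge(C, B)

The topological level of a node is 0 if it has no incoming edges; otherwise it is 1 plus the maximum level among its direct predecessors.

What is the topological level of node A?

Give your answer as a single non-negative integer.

Answer: 2

Derivation:
Op 1: add_edge(C, A). Edges now: 1
Op 2: add_edge(B, D). Edges now: 2
Op 3: add_edge(B, A). Edges now: 3
Op 4: add_edge(C, B). Edges now: 4
Compute levels (Kahn BFS):
  sources (in-degree 0): C
  process C: level=0
    C->A: in-degree(A)=1, level(A)>=1
    C->B: in-degree(B)=0, level(B)=1, enqueue
  process B: level=1
    B->A: in-degree(A)=0, level(A)=2, enqueue
    B->D: in-degree(D)=0, level(D)=2, enqueue
  process A: level=2
  process D: level=2
All levels: A:2, B:1, C:0, D:2
level(A) = 2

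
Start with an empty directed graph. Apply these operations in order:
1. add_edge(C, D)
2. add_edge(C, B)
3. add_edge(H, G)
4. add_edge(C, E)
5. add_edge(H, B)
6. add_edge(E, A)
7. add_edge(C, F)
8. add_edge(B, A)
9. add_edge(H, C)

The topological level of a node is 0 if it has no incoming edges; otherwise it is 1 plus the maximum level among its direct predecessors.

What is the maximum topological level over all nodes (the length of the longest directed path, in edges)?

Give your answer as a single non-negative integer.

Op 1: add_edge(C, D). Edges now: 1
Op 2: add_edge(C, B). Edges now: 2
Op 3: add_edge(H, G). Edges now: 3
Op 4: add_edge(C, E). Edges now: 4
Op 5: add_edge(H, B). Edges now: 5
Op 6: add_edge(E, A). Edges now: 6
Op 7: add_edge(C, F). Edges now: 7
Op 8: add_edge(B, A). Edges now: 8
Op 9: add_edge(H, C). Edges now: 9
Compute levels (Kahn BFS):
  sources (in-degree 0): H
  process H: level=0
    H->B: in-degree(B)=1, level(B)>=1
    H->C: in-degree(C)=0, level(C)=1, enqueue
    H->G: in-degree(G)=0, level(G)=1, enqueue
  process C: level=1
    C->B: in-degree(B)=0, level(B)=2, enqueue
    C->D: in-degree(D)=0, level(D)=2, enqueue
    C->E: in-degree(E)=0, level(E)=2, enqueue
    C->F: in-degree(F)=0, level(F)=2, enqueue
  process G: level=1
  process B: level=2
    B->A: in-degree(A)=1, level(A)>=3
  process D: level=2
  process E: level=2
    E->A: in-degree(A)=0, level(A)=3, enqueue
  process F: level=2
  process A: level=3
All levels: A:3, B:2, C:1, D:2, E:2, F:2, G:1, H:0
max level = 3

Answer: 3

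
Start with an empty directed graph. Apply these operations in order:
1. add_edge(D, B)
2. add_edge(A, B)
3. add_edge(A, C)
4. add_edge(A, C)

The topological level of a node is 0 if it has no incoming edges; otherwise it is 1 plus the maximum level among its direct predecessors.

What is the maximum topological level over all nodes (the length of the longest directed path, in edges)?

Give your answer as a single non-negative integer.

Answer: 1

Derivation:
Op 1: add_edge(D, B). Edges now: 1
Op 2: add_edge(A, B). Edges now: 2
Op 3: add_edge(A, C). Edges now: 3
Op 4: add_edge(A, C) (duplicate, no change). Edges now: 3
Compute levels (Kahn BFS):
  sources (in-degree 0): A, D
  process A: level=0
    A->B: in-degree(B)=1, level(B)>=1
    A->C: in-degree(C)=0, level(C)=1, enqueue
  process D: level=0
    D->B: in-degree(B)=0, level(B)=1, enqueue
  process C: level=1
  process B: level=1
All levels: A:0, B:1, C:1, D:0
max level = 1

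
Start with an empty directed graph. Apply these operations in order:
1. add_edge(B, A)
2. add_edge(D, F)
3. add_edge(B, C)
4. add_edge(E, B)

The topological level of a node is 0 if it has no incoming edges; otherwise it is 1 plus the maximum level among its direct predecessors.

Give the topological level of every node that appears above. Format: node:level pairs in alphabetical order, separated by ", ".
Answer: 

Answer: A:2, B:1, C:2, D:0, E:0, F:1

Derivation:
Op 1: add_edge(B, A). Edges now: 1
Op 2: add_edge(D, F). Edges now: 2
Op 3: add_edge(B, C). Edges now: 3
Op 4: add_edge(E, B). Edges now: 4
Compute levels (Kahn BFS):
  sources (in-degree 0): D, E
  process D: level=0
    D->F: in-degree(F)=0, level(F)=1, enqueue
  process E: level=0
    E->B: in-degree(B)=0, level(B)=1, enqueue
  process F: level=1
  process B: level=1
    B->A: in-degree(A)=0, level(A)=2, enqueue
    B->C: in-degree(C)=0, level(C)=2, enqueue
  process A: level=2
  process C: level=2
All levels: A:2, B:1, C:2, D:0, E:0, F:1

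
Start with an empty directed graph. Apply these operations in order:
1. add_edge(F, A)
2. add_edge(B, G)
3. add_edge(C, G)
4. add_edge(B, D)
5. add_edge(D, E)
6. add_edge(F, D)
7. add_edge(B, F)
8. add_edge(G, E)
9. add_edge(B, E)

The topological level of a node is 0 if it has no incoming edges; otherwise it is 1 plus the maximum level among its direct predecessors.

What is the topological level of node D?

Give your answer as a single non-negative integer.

Op 1: add_edge(F, A). Edges now: 1
Op 2: add_edge(B, G). Edges now: 2
Op 3: add_edge(C, G). Edges now: 3
Op 4: add_edge(B, D). Edges now: 4
Op 5: add_edge(D, E). Edges now: 5
Op 6: add_edge(F, D). Edges now: 6
Op 7: add_edge(B, F). Edges now: 7
Op 8: add_edge(G, E). Edges now: 8
Op 9: add_edge(B, E). Edges now: 9
Compute levels (Kahn BFS):
  sources (in-degree 0): B, C
  process B: level=0
    B->D: in-degree(D)=1, level(D)>=1
    B->E: in-degree(E)=2, level(E)>=1
    B->F: in-degree(F)=0, level(F)=1, enqueue
    B->G: in-degree(G)=1, level(G)>=1
  process C: level=0
    C->G: in-degree(G)=0, level(G)=1, enqueue
  process F: level=1
    F->A: in-degree(A)=0, level(A)=2, enqueue
    F->D: in-degree(D)=0, level(D)=2, enqueue
  process G: level=1
    G->E: in-degree(E)=1, level(E)>=2
  process A: level=2
  process D: level=2
    D->E: in-degree(E)=0, level(E)=3, enqueue
  process E: level=3
All levels: A:2, B:0, C:0, D:2, E:3, F:1, G:1
level(D) = 2

Answer: 2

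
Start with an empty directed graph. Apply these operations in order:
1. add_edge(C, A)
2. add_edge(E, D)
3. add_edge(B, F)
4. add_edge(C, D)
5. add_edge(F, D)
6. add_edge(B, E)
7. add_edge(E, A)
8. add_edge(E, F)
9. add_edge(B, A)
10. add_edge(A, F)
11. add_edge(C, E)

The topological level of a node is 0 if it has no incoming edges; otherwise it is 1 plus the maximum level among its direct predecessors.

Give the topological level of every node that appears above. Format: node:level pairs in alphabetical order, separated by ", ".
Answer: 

Answer: A:2, B:0, C:0, D:4, E:1, F:3

Derivation:
Op 1: add_edge(C, A). Edges now: 1
Op 2: add_edge(E, D). Edges now: 2
Op 3: add_edge(B, F). Edges now: 3
Op 4: add_edge(C, D). Edges now: 4
Op 5: add_edge(F, D). Edges now: 5
Op 6: add_edge(B, E). Edges now: 6
Op 7: add_edge(E, A). Edges now: 7
Op 8: add_edge(E, F). Edges now: 8
Op 9: add_edge(B, A). Edges now: 9
Op 10: add_edge(A, F). Edges now: 10
Op 11: add_edge(C, E). Edges now: 11
Compute levels (Kahn BFS):
  sources (in-degree 0): B, C
  process B: level=0
    B->A: in-degree(A)=2, level(A)>=1
    B->E: in-degree(E)=1, level(E)>=1
    B->F: in-degree(F)=2, level(F)>=1
  process C: level=0
    C->A: in-degree(A)=1, level(A)>=1
    C->D: in-degree(D)=2, level(D)>=1
    C->E: in-degree(E)=0, level(E)=1, enqueue
  process E: level=1
    E->A: in-degree(A)=0, level(A)=2, enqueue
    E->D: in-degree(D)=1, level(D)>=2
    E->F: in-degree(F)=1, level(F)>=2
  process A: level=2
    A->F: in-degree(F)=0, level(F)=3, enqueue
  process F: level=3
    F->D: in-degree(D)=0, level(D)=4, enqueue
  process D: level=4
All levels: A:2, B:0, C:0, D:4, E:1, F:3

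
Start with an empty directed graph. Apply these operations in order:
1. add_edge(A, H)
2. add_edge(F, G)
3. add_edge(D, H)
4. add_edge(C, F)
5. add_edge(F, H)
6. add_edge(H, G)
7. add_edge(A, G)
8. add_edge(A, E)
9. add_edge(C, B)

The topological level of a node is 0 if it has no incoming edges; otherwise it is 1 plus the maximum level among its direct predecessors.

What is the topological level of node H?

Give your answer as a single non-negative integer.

Answer: 2

Derivation:
Op 1: add_edge(A, H). Edges now: 1
Op 2: add_edge(F, G). Edges now: 2
Op 3: add_edge(D, H). Edges now: 3
Op 4: add_edge(C, F). Edges now: 4
Op 5: add_edge(F, H). Edges now: 5
Op 6: add_edge(H, G). Edges now: 6
Op 7: add_edge(A, G). Edges now: 7
Op 8: add_edge(A, E). Edges now: 8
Op 9: add_edge(C, B). Edges now: 9
Compute levels (Kahn BFS):
  sources (in-degree 0): A, C, D
  process A: level=0
    A->E: in-degree(E)=0, level(E)=1, enqueue
    A->G: in-degree(G)=2, level(G)>=1
    A->H: in-degree(H)=2, level(H)>=1
  process C: level=0
    C->B: in-degree(B)=0, level(B)=1, enqueue
    C->F: in-degree(F)=0, level(F)=1, enqueue
  process D: level=0
    D->H: in-degree(H)=1, level(H)>=1
  process E: level=1
  process B: level=1
  process F: level=1
    F->G: in-degree(G)=1, level(G)>=2
    F->H: in-degree(H)=0, level(H)=2, enqueue
  process H: level=2
    H->G: in-degree(G)=0, level(G)=3, enqueue
  process G: level=3
All levels: A:0, B:1, C:0, D:0, E:1, F:1, G:3, H:2
level(H) = 2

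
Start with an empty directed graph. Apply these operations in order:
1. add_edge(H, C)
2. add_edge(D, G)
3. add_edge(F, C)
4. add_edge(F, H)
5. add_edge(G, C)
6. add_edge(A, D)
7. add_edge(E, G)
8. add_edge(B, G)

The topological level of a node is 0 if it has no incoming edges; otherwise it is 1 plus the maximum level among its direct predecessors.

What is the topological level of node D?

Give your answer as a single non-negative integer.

Op 1: add_edge(H, C). Edges now: 1
Op 2: add_edge(D, G). Edges now: 2
Op 3: add_edge(F, C). Edges now: 3
Op 4: add_edge(F, H). Edges now: 4
Op 5: add_edge(G, C). Edges now: 5
Op 6: add_edge(A, D). Edges now: 6
Op 7: add_edge(E, G). Edges now: 7
Op 8: add_edge(B, G). Edges now: 8
Compute levels (Kahn BFS):
  sources (in-degree 0): A, B, E, F
  process A: level=0
    A->D: in-degree(D)=0, level(D)=1, enqueue
  process B: level=0
    B->G: in-degree(G)=2, level(G)>=1
  process E: level=0
    E->G: in-degree(G)=1, level(G)>=1
  process F: level=0
    F->C: in-degree(C)=2, level(C)>=1
    F->H: in-degree(H)=0, level(H)=1, enqueue
  process D: level=1
    D->G: in-degree(G)=0, level(G)=2, enqueue
  process H: level=1
    H->C: in-degree(C)=1, level(C)>=2
  process G: level=2
    G->C: in-degree(C)=0, level(C)=3, enqueue
  process C: level=3
All levels: A:0, B:0, C:3, D:1, E:0, F:0, G:2, H:1
level(D) = 1

Answer: 1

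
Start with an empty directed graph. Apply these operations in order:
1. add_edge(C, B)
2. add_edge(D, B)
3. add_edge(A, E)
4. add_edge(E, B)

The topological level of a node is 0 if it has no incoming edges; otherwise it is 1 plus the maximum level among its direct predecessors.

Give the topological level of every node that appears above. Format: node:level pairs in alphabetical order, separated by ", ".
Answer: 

Answer: A:0, B:2, C:0, D:0, E:1

Derivation:
Op 1: add_edge(C, B). Edges now: 1
Op 2: add_edge(D, B). Edges now: 2
Op 3: add_edge(A, E). Edges now: 3
Op 4: add_edge(E, B). Edges now: 4
Compute levels (Kahn BFS):
  sources (in-degree 0): A, C, D
  process A: level=0
    A->E: in-degree(E)=0, level(E)=1, enqueue
  process C: level=0
    C->B: in-degree(B)=2, level(B)>=1
  process D: level=0
    D->B: in-degree(B)=1, level(B)>=1
  process E: level=1
    E->B: in-degree(B)=0, level(B)=2, enqueue
  process B: level=2
All levels: A:0, B:2, C:0, D:0, E:1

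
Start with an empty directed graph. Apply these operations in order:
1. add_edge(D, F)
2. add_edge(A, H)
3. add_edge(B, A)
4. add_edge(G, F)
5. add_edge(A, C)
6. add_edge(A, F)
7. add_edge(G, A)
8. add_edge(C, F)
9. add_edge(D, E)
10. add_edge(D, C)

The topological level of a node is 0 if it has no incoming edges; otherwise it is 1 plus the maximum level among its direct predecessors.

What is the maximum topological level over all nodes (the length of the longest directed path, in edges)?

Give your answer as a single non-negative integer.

Answer: 3

Derivation:
Op 1: add_edge(D, F). Edges now: 1
Op 2: add_edge(A, H). Edges now: 2
Op 3: add_edge(B, A). Edges now: 3
Op 4: add_edge(G, F). Edges now: 4
Op 5: add_edge(A, C). Edges now: 5
Op 6: add_edge(A, F). Edges now: 6
Op 7: add_edge(G, A). Edges now: 7
Op 8: add_edge(C, F). Edges now: 8
Op 9: add_edge(D, E). Edges now: 9
Op 10: add_edge(D, C). Edges now: 10
Compute levels (Kahn BFS):
  sources (in-degree 0): B, D, G
  process B: level=0
    B->A: in-degree(A)=1, level(A)>=1
  process D: level=0
    D->C: in-degree(C)=1, level(C)>=1
    D->E: in-degree(E)=0, level(E)=1, enqueue
    D->F: in-degree(F)=3, level(F)>=1
  process G: level=0
    G->A: in-degree(A)=0, level(A)=1, enqueue
    G->F: in-degree(F)=2, level(F)>=1
  process E: level=1
  process A: level=1
    A->C: in-degree(C)=0, level(C)=2, enqueue
    A->F: in-degree(F)=1, level(F)>=2
    A->H: in-degree(H)=0, level(H)=2, enqueue
  process C: level=2
    C->F: in-degree(F)=0, level(F)=3, enqueue
  process H: level=2
  process F: level=3
All levels: A:1, B:0, C:2, D:0, E:1, F:3, G:0, H:2
max level = 3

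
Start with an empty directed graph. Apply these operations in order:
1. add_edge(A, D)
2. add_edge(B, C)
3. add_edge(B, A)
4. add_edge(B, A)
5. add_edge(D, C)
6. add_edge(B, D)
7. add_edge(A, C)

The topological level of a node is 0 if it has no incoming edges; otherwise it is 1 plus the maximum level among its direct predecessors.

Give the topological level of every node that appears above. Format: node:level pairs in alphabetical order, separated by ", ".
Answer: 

Op 1: add_edge(A, D). Edges now: 1
Op 2: add_edge(B, C). Edges now: 2
Op 3: add_edge(B, A). Edges now: 3
Op 4: add_edge(B, A) (duplicate, no change). Edges now: 3
Op 5: add_edge(D, C). Edges now: 4
Op 6: add_edge(B, D). Edges now: 5
Op 7: add_edge(A, C). Edges now: 6
Compute levels (Kahn BFS):
  sources (in-degree 0): B
  process B: level=0
    B->A: in-degree(A)=0, level(A)=1, enqueue
    B->C: in-degree(C)=2, level(C)>=1
    B->D: in-degree(D)=1, level(D)>=1
  process A: level=1
    A->C: in-degree(C)=1, level(C)>=2
    A->D: in-degree(D)=0, level(D)=2, enqueue
  process D: level=2
    D->C: in-degree(C)=0, level(C)=3, enqueue
  process C: level=3
All levels: A:1, B:0, C:3, D:2

Answer: A:1, B:0, C:3, D:2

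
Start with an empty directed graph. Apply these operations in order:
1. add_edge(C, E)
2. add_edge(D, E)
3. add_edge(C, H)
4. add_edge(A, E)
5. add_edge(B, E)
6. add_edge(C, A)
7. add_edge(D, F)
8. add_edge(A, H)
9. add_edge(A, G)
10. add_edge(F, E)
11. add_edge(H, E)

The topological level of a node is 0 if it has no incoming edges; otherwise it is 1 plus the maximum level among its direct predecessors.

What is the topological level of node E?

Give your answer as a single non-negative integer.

Answer: 3

Derivation:
Op 1: add_edge(C, E). Edges now: 1
Op 2: add_edge(D, E). Edges now: 2
Op 3: add_edge(C, H). Edges now: 3
Op 4: add_edge(A, E). Edges now: 4
Op 5: add_edge(B, E). Edges now: 5
Op 6: add_edge(C, A). Edges now: 6
Op 7: add_edge(D, F). Edges now: 7
Op 8: add_edge(A, H). Edges now: 8
Op 9: add_edge(A, G). Edges now: 9
Op 10: add_edge(F, E). Edges now: 10
Op 11: add_edge(H, E). Edges now: 11
Compute levels (Kahn BFS):
  sources (in-degree 0): B, C, D
  process B: level=0
    B->E: in-degree(E)=5, level(E)>=1
  process C: level=0
    C->A: in-degree(A)=0, level(A)=1, enqueue
    C->E: in-degree(E)=4, level(E)>=1
    C->H: in-degree(H)=1, level(H)>=1
  process D: level=0
    D->E: in-degree(E)=3, level(E)>=1
    D->F: in-degree(F)=0, level(F)=1, enqueue
  process A: level=1
    A->E: in-degree(E)=2, level(E)>=2
    A->G: in-degree(G)=0, level(G)=2, enqueue
    A->H: in-degree(H)=0, level(H)=2, enqueue
  process F: level=1
    F->E: in-degree(E)=1, level(E)>=2
  process G: level=2
  process H: level=2
    H->E: in-degree(E)=0, level(E)=3, enqueue
  process E: level=3
All levels: A:1, B:0, C:0, D:0, E:3, F:1, G:2, H:2
level(E) = 3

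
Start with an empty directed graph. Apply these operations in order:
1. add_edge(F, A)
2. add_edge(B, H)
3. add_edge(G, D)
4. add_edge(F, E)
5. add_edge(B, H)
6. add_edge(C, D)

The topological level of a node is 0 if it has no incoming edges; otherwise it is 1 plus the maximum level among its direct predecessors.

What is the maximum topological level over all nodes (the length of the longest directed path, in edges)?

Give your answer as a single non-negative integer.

Op 1: add_edge(F, A). Edges now: 1
Op 2: add_edge(B, H). Edges now: 2
Op 3: add_edge(G, D). Edges now: 3
Op 4: add_edge(F, E). Edges now: 4
Op 5: add_edge(B, H) (duplicate, no change). Edges now: 4
Op 6: add_edge(C, D). Edges now: 5
Compute levels (Kahn BFS):
  sources (in-degree 0): B, C, F, G
  process B: level=0
    B->H: in-degree(H)=0, level(H)=1, enqueue
  process C: level=0
    C->D: in-degree(D)=1, level(D)>=1
  process F: level=0
    F->A: in-degree(A)=0, level(A)=1, enqueue
    F->E: in-degree(E)=0, level(E)=1, enqueue
  process G: level=0
    G->D: in-degree(D)=0, level(D)=1, enqueue
  process H: level=1
  process A: level=1
  process E: level=1
  process D: level=1
All levels: A:1, B:0, C:0, D:1, E:1, F:0, G:0, H:1
max level = 1

Answer: 1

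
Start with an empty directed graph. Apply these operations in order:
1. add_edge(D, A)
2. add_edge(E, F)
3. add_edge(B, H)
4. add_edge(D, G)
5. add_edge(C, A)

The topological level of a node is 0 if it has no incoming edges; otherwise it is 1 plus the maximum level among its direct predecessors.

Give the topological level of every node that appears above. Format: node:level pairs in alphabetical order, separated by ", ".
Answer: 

Op 1: add_edge(D, A). Edges now: 1
Op 2: add_edge(E, F). Edges now: 2
Op 3: add_edge(B, H). Edges now: 3
Op 4: add_edge(D, G). Edges now: 4
Op 5: add_edge(C, A). Edges now: 5
Compute levels (Kahn BFS):
  sources (in-degree 0): B, C, D, E
  process B: level=0
    B->H: in-degree(H)=0, level(H)=1, enqueue
  process C: level=0
    C->A: in-degree(A)=1, level(A)>=1
  process D: level=0
    D->A: in-degree(A)=0, level(A)=1, enqueue
    D->G: in-degree(G)=0, level(G)=1, enqueue
  process E: level=0
    E->F: in-degree(F)=0, level(F)=1, enqueue
  process H: level=1
  process A: level=1
  process G: level=1
  process F: level=1
All levels: A:1, B:0, C:0, D:0, E:0, F:1, G:1, H:1

Answer: A:1, B:0, C:0, D:0, E:0, F:1, G:1, H:1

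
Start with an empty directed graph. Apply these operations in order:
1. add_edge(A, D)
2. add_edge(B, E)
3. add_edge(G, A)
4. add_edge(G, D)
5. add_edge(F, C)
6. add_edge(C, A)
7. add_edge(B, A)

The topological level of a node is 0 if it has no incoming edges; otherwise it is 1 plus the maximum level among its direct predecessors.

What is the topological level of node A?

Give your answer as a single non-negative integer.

Op 1: add_edge(A, D). Edges now: 1
Op 2: add_edge(B, E). Edges now: 2
Op 3: add_edge(G, A). Edges now: 3
Op 4: add_edge(G, D). Edges now: 4
Op 5: add_edge(F, C). Edges now: 5
Op 6: add_edge(C, A). Edges now: 6
Op 7: add_edge(B, A). Edges now: 7
Compute levels (Kahn BFS):
  sources (in-degree 0): B, F, G
  process B: level=0
    B->A: in-degree(A)=2, level(A)>=1
    B->E: in-degree(E)=0, level(E)=1, enqueue
  process F: level=0
    F->C: in-degree(C)=0, level(C)=1, enqueue
  process G: level=0
    G->A: in-degree(A)=1, level(A)>=1
    G->D: in-degree(D)=1, level(D)>=1
  process E: level=1
  process C: level=1
    C->A: in-degree(A)=0, level(A)=2, enqueue
  process A: level=2
    A->D: in-degree(D)=0, level(D)=3, enqueue
  process D: level=3
All levels: A:2, B:0, C:1, D:3, E:1, F:0, G:0
level(A) = 2

Answer: 2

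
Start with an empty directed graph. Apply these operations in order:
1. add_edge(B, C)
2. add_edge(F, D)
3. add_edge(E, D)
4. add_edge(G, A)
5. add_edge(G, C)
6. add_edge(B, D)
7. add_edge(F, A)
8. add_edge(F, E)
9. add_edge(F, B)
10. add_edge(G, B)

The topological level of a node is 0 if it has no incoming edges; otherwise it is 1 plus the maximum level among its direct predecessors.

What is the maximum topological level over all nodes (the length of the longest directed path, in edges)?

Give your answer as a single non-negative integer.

Op 1: add_edge(B, C). Edges now: 1
Op 2: add_edge(F, D). Edges now: 2
Op 3: add_edge(E, D). Edges now: 3
Op 4: add_edge(G, A). Edges now: 4
Op 5: add_edge(G, C). Edges now: 5
Op 6: add_edge(B, D). Edges now: 6
Op 7: add_edge(F, A). Edges now: 7
Op 8: add_edge(F, E). Edges now: 8
Op 9: add_edge(F, B). Edges now: 9
Op 10: add_edge(G, B). Edges now: 10
Compute levels (Kahn BFS):
  sources (in-degree 0): F, G
  process F: level=0
    F->A: in-degree(A)=1, level(A)>=1
    F->B: in-degree(B)=1, level(B)>=1
    F->D: in-degree(D)=2, level(D)>=1
    F->E: in-degree(E)=0, level(E)=1, enqueue
  process G: level=0
    G->A: in-degree(A)=0, level(A)=1, enqueue
    G->B: in-degree(B)=0, level(B)=1, enqueue
    G->C: in-degree(C)=1, level(C)>=1
  process E: level=1
    E->D: in-degree(D)=1, level(D)>=2
  process A: level=1
  process B: level=1
    B->C: in-degree(C)=0, level(C)=2, enqueue
    B->D: in-degree(D)=0, level(D)=2, enqueue
  process C: level=2
  process D: level=2
All levels: A:1, B:1, C:2, D:2, E:1, F:0, G:0
max level = 2

Answer: 2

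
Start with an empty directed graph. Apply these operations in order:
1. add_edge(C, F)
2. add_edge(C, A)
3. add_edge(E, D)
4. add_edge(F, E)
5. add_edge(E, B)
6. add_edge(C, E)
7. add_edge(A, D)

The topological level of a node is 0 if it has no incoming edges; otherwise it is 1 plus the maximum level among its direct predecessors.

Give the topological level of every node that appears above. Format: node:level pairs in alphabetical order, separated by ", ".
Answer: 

Answer: A:1, B:3, C:0, D:3, E:2, F:1

Derivation:
Op 1: add_edge(C, F). Edges now: 1
Op 2: add_edge(C, A). Edges now: 2
Op 3: add_edge(E, D). Edges now: 3
Op 4: add_edge(F, E). Edges now: 4
Op 5: add_edge(E, B). Edges now: 5
Op 6: add_edge(C, E). Edges now: 6
Op 7: add_edge(A, D). Edges now: 7
Compute levels (Kahn BFS):
  sources (in-degree 0): C
  process C: level=0
    C->A: in-degree(A)=0, level(A)=1, enqueue
    C->E: in-degree(E)=1, level(E)>=1
    C->F: in-degree(F)=0, level(F)=1, enqueue
  process A: level=1
    A->D: in-degree(D)=1, level(D)>=2
  process F: level=1
    F->E: in-degree(E)=0, level(E)=2, enqueue
  process E: level=2
    E->B: in-degree(B)=0, level(B)=3, enqueue
    E->D: in-degree(D)=0, level(D)=3, enqueue
  process B: level=3
  process D: level=3
All levels: A:1, B:3, C:0, D:3, E:2, F:1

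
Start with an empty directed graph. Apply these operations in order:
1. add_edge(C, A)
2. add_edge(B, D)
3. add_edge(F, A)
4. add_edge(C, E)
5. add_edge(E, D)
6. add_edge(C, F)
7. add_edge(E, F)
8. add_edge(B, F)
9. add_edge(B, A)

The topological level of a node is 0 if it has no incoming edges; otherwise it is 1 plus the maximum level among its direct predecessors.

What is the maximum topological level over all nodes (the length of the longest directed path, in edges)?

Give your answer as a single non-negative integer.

Op 1: add_edge(C, A). Edges now: 1
Op 2: add_edge(B, D). Edges now: 2
Op 3: add_edge(F, A). Edges now: 3
Op 4: add_edge(C, E). Edges now: 4
Op 5: add_edge(E, D). Edges now: 5
Op 6: add_edge(C, F). Edges now: 6
Op 7: add_edge(E, F). Edges now: 7
Op 8: add_edge(B, F). Edges now: 8
Op 9: add_edge(B, A). Edges now: 9
Compute levels (Kahn BFS):
  sources (in-degree 0): B, C
  process B: level=0
    B->A: in-degree(A)=2, level(A)>=1
    B->D: in-degree(D)=1, level(D)>=1
    B->F: in-degree(F)=2, level(F)>=1
  process C: level=0
    C->A: in-degree(A)=1, level(A)>=1
    C->E: in-degree(E)=0, level(E)=1, enqueue
    C->F: in-degree(F)=1, level(F)>=1
  process E: level=1
    E->D: in-degree(D)=0, level(D)=2, enqueue
    E->F: in-degree(F)=0, level(F)=2, enqueue
  process D: level=2
  process F: level=2
    F->A: in-degree(A)=0, level(A)=3, enqueue
  process A: level=3
All levels: A:3, B:0, C:0, D:2, E:1, F:2
max level = 3

Answer: 3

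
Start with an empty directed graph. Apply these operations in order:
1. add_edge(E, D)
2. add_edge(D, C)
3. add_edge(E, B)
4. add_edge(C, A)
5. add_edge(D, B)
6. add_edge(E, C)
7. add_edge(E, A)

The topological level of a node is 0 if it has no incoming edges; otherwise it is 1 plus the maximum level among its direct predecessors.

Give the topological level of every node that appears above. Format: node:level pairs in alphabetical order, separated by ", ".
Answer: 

Op 1: add_edge(E, D). Edges now: 1
Op 2: add_edge(D, C). Edges now: 2
Op 3: add_edge(E, B). Edges now: 3
Op 4: add_edge(C, A). Edges now: 4
Op 5: add_edge(D, B). Edges now: 5
Op 6: add_edge(E, C). Edges now: 6
Op 7: add_edge(E, A). Edges now: 7
Compute levels (Kahn BFS):
  sources (in-degree 0): E
  process E: level=0
    E->A: in-degree(A)=1, level(A)>=1
    E->B: in-degree(B)=1, level(B)>=1
    E->C: in-degree(C)=1, level(C)>=1
    E->D: in-degree(D)=0, level(D)=1, enqueue
  process D: level=1
    D->B: in-degree(B)=0, level(B)=2, enqueue
    D->C: in-degree(C)=0, level(C)=2, enqueue
  process B: level=2
  process C: level=2
    C->A: in-degree(A)=0, level(A)=3, enqueue
  process A: level=3
All levels: A:3, B:2, C:2, D:1, E:0

Answer: A:3, B:2, C:2, D:1, E:0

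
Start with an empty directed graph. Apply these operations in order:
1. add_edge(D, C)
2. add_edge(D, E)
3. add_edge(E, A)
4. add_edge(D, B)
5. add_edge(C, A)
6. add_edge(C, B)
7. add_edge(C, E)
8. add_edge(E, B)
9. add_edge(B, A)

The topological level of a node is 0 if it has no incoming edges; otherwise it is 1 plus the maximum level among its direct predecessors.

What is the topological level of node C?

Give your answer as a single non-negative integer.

Op 1: add_edge(D, C). Edges now: 1
Op 2: add_edge(D, E). Edges now: 2
Op 3: add_edge(E, A). Edges now: 3
Op 4: add_edge(D, B). Edges now: 4
Op 5: add_edge(C, A). Edges now: 5
Op 6: add_edge(C, B). Edges now: 6
Op 7: add_edge(C, E). Edges now: 7
Op 8: add_edge(E, B). Edges now: 8
Op 9: add_edge(B, A). Edges now: 9
Compute levels (Kahn BFS):
  sources (in-degree 0): D
  process D: level=0
    D->B: in-degree(B)=2, level(B)>=1
    D->C: in-degree(C)=0, level(C)=1, enqueue
    D->E: in-degree(E)=1, level(E)>=1
  process C: level=1
    C->A: in-degree(A)=2, level(A)>=2
    C->B: in-degree(B)=1, level(B)>=2
    C->E: in-degree(E)=0, level(E)=2, enqueue
  process E: level=2
    E->A: in-degree(A)=1, level(A)>=3
    E->B: in-degree(B)=0, level(B)=3, enqueue
  process B: level=3
    B->A: in-degree(A)=0, level(A)=4, enqueue
  process A: level=4
All levels: A:4, B:3, C:1, D:0, E:2
level(C) = 1

Answer: 1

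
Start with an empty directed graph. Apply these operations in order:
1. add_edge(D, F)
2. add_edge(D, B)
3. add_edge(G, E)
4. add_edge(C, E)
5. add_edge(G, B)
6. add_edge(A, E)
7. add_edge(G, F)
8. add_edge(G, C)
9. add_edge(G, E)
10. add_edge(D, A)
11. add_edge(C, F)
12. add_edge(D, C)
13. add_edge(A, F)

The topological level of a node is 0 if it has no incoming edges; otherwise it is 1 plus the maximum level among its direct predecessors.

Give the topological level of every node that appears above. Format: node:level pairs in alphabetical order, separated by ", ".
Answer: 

Answer: A:1, B:1, C:1, D:0, E:2, F:2, G:0

Derivation:
Op 1: add_edge(D, F). Edges now: 1
Op 2: add_edge(D, B). Edges now: 2
Op 3: add_edge(G, E). Edges now: 3
Op 4: add_edge(C, E). Edges now: 4
Op 5: add_edge(G, B). Edges now: 5
Op 6: add_edge(A, E). Edges now: 6
Op 7: add_edge(G, F). Edges now: 7
Op 8: add_edge(G, C). Edges now: 8
Op 9: add_edge(G, E) (duplicate, no change). Edges now: 8
Op 10: add_edge(D, A). Edges now: 9
Op 11: add_edge(C, F). Edges now: 10
Op 12: add_edge(D, C). Edges now: 11
Op 13: add_edge(A, F). Edges now: 12
Compute levels (Kahn BFS):
  sources (in-degree 0): D, G
  process D: level=0
    D->A: in-degree(A)=0, level(A)=1, enqueue
    D->B: in-degree(B)=1, level(B)>=1
    D->C: in-degree(C)=1, level(C)>=1
    D->F: in-degree(F)=3, level(F)>=1
  process G: level=0
    G->B: in-degree(B)=0, level(B)=1, enqueue
    G->C: in-degree(C)=0, level(C)=1, enqueue
    G->E: in-degree(E)=2, level(E)>=1
    G->F: in-degree(F)=2, level(F)>=1
  process A: level=1
    A->E: in-degree(E)=1, level(E)>=2
    A->F: in-degree(F)=1, level(F)>=2
  process B: level=1
  process C: level=1
    C->E: in-degree(E)=0, level(E)=2, enqueue
    C->F: in-degree(F)=0, level(F)=2, enqueue
  process E: level=2
  process F: level=2
All levels: A:1, B:1, C:1, D:0, E:2, F:2, G:0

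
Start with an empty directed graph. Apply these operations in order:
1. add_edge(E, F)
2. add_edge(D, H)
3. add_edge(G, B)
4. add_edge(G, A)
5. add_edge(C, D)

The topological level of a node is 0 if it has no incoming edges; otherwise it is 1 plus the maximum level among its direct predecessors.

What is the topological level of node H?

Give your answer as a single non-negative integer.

Op 1: add_edge(E, F). Edges now: 1
Op 2: add_edge(D, H). Edges now: 2
Op 3: add_edge(G, B). Edges now: 3
Op 4: add_edge(G, A). Edges now: 4
Op 5: add_edge(C, D). Edges now: 5
Compute levels (Kahn BFS):
  sources (in-degree 0): C, E, G
  process C: level=0
    C->D: in-degree(D)=0, level(D)=1, enqueue
  process E: level=0
    E->F: in-degree(F)=0, level(F)=1, enqueue
  process G: level=0
    G->A: in-degree(A)=0, level(A)=1, enqueue
    G->B: in-degree(B)=0, level(B)=1, enqueue
  process D: level=1
    D->H: in-degree(H)=0, level(H)=2, enqueue
  process F: level=1
  process A: level=1
  process B: level=1
  process H: level=2
All levels: A:1, B:1, C:0, D:1, E:0, F:1, G:0, H:2
level(H) = 2

Answer: 2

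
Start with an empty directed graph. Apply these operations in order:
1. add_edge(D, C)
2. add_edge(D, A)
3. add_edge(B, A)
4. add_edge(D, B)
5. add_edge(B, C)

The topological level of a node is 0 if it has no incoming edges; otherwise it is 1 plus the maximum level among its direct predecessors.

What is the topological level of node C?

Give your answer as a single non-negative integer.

Op 1: add_edge(D, C). Edges now: 1
Op 2: add_edge(D, A). Edges now: 2
Op 3: add_edge(B, A). Edges now: 3
Op 4: add_edge(D, B). Edges now: 4
Op 5: add_edge(B, C). Edges now: 5
Compute levels (Kahn BFS):
  sources (in-degree 0): D
  process D: level=0
    D->A: in-degree(A)=1, level(A)>=1
    D->B: in-degree(B)=0, level(B)=1, enqueue
    D->C: in-degree(C)=1, level(C)>=1
  process B: level=1
    B->A: in-degree(A)=0, level(A)=2, enqueue
    B->C: in-degree(C)=0, level(C)=2, enqueue
  process A: level=2
  process C: level=2
All levels: A:2, B:1, C:2, D:0
level(C) = 2

Answer: 2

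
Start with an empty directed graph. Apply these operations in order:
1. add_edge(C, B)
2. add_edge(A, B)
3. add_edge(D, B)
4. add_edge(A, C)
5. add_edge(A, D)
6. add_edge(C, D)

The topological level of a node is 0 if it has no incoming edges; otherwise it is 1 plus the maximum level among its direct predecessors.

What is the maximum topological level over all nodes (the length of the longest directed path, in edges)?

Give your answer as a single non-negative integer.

Op 1: add_edge(C, B). Edges now: 1
Op 2: add_edge(A, B). Edges now: 2
Op 3: add_edge(D, B). Edges now: 3
Op 4: add_edge(A, C). Edges now: 4
Op 5: add_edge(A, D). Edges now: 5
Op 6: add_edge(C, D). Edges now: 6
Compute levels (Kahn BFS):
  sources (in-degree 0): A
  process A: level=0
    A->B: in-degree(B)=2, level(B)>=1
    A->C: in-degree(C)=0, level(C)=1, enqueue
    A->D: in-degree(D)=1, level(D)>=1
  process C: level=1
    C->B: in-degree(B)=1, level(B)>=2
    C->D: in-degree(D)=0, level(D)=2, enqueue
  process D: level=2
    D->B: in-degree(B)=0, level(B)=3, enqueue
  process B: level=3
All levels: A:0, B:3, C:1, D:2
max level = 3

Answer: 3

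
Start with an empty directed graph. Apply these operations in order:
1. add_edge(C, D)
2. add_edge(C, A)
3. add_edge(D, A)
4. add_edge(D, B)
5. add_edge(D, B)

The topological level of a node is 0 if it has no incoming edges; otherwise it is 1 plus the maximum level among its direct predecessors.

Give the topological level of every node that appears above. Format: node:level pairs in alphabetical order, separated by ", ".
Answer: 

Answer: A:2, B:2, C:0, D:1

Derivation:
Op 1: add_edge(C, D). Edges now: 1
Op 2: add_edge(C, A). Edges now: 2
Op 3: add_edge(D, A). Edges now: 3
Op 4: add_edge(D, B). Edges now: 4
Op 5: add_edge(D, B) (duplicate, no change). Edges now: 4
Compute levels (Kahn BFS):
  sources (in-degree 0): C
  process C: level=0
    C->A: in-degree(A)=1, level(A)>=1
    C->D: in-degree(D)=0, level(D)=1, enqueue
  process D: level=1
    D->A: in-degree(A)=0, level(A)=2, enqueue
    D->B: in-degree(B)=0, level(B)=2, enqueue
  process A: level=2
  process B: level=2
All levels: A:2, B:2, C:0, D:1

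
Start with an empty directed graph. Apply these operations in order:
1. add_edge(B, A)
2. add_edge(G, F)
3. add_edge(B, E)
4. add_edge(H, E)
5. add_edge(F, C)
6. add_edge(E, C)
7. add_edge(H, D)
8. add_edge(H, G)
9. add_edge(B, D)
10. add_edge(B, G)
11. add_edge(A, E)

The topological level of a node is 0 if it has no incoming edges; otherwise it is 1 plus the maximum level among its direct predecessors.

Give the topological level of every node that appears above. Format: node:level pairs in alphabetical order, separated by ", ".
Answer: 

Op 1: add_edge(B, A). Edges now: 1
Op 2: add_edge(G, F). Edges now: 2
Op 3: add_edge(B, E). Edges now: 3
Op 4: add_edge(H, E). Edges now: 4
Op 5: add_edge(F, C). Edges now: 5
Op 6: add_edge(E, C). Edges now: 6
Op 7: add_edge(H, D). Edges now: 7
Op 8: add_edge(H, G). Edges now: 8
Op 9: add_edge(B, D). Edges now: 9
Op 10: add_edge(B, G). Edges now: 10
Op 11: add_edge(A, E). Edges now: 11
Compute levels (Kahn BFS):
  sources (in-degree 0): B, H
  process B: level=0
    B->A: in-degree(A)=0, level(A)=1, enqueue
    B->D: in-degree(D)=1, level(D)>=1
    B->E: in-degree(E)=2, level(E)>=1
    B->G: in-degree(G)=1, level(G)>=1
  process H: level=0
    H->D: in-degree(D)=0, level(D)=1, enqueue
    H->E: in-degree(E)=1, level(E)>=1
    H->G: in-degree(G)=0, level(G)=1, enqueue
  process A: level=1
    A->E: in-degree(E)=0, level(E)=2, enqueue
  process D: level=1
  process G: level=1
    G->F: in-degree(F)=0, level(F)=2, enqueue
  process E: level=2
    E->C: in-degree(C)=1, level(C)>=3
  process F: level=2
    F->C: in-degree(C)=0, level(C)=3, enqueue
  process C: level=3
All levels: A:1, B:0, C:3, D:1, E:2, F:2, G:1, H:0

Answer: A:1, B:0, C:3, D:1, E:2, F:2, G:1, H:0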